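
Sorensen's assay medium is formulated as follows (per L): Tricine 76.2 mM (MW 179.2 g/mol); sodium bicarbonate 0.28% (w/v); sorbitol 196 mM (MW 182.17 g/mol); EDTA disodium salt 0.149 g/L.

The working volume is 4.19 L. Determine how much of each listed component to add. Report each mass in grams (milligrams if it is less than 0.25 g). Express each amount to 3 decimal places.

Scale factor relative to 1 L: 4.19.
Tricine: 76.2 mmol/L × 179.2 g/mol × 4.19 L ÷ 1000 = 57.215 g
sodium bicarbonate: 0.28 g per 100 mL × 4190 mL ÷ 100 = 11.732 g
sorbitol: 196 mmol/L × 182.17 g/mol × 4.19 L ÷ 1000 = 149.605 g
EDTA disodium salt: 0.149 g/L × 4.19 L = 0.624 g

Tricine 57.215 g; sodium bicarbonate 11.732 g; sorbitol 149.605 g; EDTA disodium salt 0.624 g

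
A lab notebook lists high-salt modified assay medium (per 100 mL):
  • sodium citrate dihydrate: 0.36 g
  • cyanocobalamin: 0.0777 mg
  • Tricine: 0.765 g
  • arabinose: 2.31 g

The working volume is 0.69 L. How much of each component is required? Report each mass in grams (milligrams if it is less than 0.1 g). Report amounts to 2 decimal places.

sodium citrate dihydrate 2.48 g; cyanocobalamin 0.54 mg; Tricine 5.28 g; arabinose 15.94 g

Scale factor = 690 mL / 100 mL = 6.9.
sodium citrate dihydrate: 0.36 g × (690 mL / 100 mL) = 2.48 g
cyanocobalamin: 0.0777 mg × (690 mL / 100 mL) = 0.54 mg
Tricine: 0.765 g × (690 mL / 100 mL) = 5.28 g
arabinose: 2.31 g × (690 mL / 100 mL) = 15.94 g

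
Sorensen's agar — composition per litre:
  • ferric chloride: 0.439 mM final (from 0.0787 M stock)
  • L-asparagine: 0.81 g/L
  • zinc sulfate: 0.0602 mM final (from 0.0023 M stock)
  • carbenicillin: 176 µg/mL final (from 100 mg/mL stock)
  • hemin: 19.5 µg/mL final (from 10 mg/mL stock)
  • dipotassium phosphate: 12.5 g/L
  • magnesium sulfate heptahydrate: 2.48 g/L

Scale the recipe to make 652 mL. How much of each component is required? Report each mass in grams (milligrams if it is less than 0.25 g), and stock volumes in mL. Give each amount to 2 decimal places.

ferric chloride 3.64 mL; L-asparagine 0.53 g; zinc sulfate 17.07 mL; carbenicillin 1.15 mL; hemin 1.27 mL; dipotassium phosphate 8.15 g; magnesium sulfate heptahydrate 1.62 g

Working volume: 652 mL = 0.652 L.
ferric chloride: dilute stock: 0.439 mM × 652 mL ÷ 78.7 mM = 3.64 mL
L-asparagine: 0.81 g/L × 0.652 L = 0.53 g
zinc sulfate: V = C2·V2/C1 = 0.0602 mM × 652 mL ÷ 2.3 mM = 17.07 mL
carbenicillin: V = C2·V2/C1 = 176 µg/mL × 652 mL ÷ 100000 µg/mL = 1.15 mL
hemin: C1V1 = C2V2 → 19.5 µg/mL × 652 mL ÷ 10000 µg/mL = 1.27 mL
dipotassium phosphate: 12.5 g/L × 0.652 L = 8.15 g
magnesium sulfate heptahydrate: 2.48 g/L × 0.652 L = 1.62 g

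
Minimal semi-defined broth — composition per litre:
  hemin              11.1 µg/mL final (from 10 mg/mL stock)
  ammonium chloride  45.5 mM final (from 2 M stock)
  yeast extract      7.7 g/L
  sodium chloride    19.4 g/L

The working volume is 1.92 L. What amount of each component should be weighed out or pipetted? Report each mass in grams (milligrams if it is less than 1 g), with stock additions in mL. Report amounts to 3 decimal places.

Scale factor relative to 1 L: 1.92.
hemin: dilute stock: 11.1 µg/mL × 1920 mL ÷ 10000 µg/mL = 2.131 mL
ammonium chloride: C1V1 = C2V2 → 45.5 mM × 1920 mL ÷ 2000 mM = 43.680 mL
yeast extract: 7.7 g/L × 1.92 L = 14.784 g
sodium chloride: 19.4 g/L × 1.92 L = 37.248 g

hemin 2.131 mL; ammonium chloride 43.680 mL; yeast extract 14.784 g; sodium chloride 37.248 g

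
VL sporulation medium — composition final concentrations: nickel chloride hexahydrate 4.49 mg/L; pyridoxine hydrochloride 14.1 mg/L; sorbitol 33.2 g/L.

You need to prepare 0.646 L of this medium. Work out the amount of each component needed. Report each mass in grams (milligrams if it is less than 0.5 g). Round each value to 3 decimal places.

nickel chloride hexahydrate 2.901 mg; pyridoxine hydrochloride 9.109 mg; sorbitol 21.447 g

Scale factor relative to 1 L: 0.646.
nickel chloride hexahydrate: 4.49 mg/L × 0.646 L = 2.901 mg
pyridoxine hydrochloride: 14.1 mg/L × 0.646 L = 9.109 mg
sorbitol: 33.2 g/L × 0.646 L = 21.447 g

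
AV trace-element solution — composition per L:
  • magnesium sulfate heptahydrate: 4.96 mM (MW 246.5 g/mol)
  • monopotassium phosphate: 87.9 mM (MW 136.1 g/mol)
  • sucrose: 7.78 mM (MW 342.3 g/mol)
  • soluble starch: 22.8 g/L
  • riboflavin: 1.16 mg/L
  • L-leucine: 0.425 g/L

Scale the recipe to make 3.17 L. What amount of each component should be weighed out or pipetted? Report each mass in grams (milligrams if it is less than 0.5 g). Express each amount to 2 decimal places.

Working volume: 3.17 L.
magnesium sulfate heptahydrate: 4.96 mmol/L × 246.5 g/mol × 3.17 L ÷ 1000 = 3.88 g
monopotassium phosphate: 87.9 mmol/L × 136.1 g/mol × 3.17 L ÷ 1000 = 37.92 g
sucrose: 7.78 mmol/L × 342.3 g/mol × 3.17 L ÷ 1000 = 8.44 g
soluble starch: 22.8 g/L × 3.17 L = 72.28 g
riboflavin: 1.16 mg/L × 3.17 L = 3.68 mg
L-leucine: 0.425 g/L × 3.17 L = 1.35 g

magnesium sulfate heptahydrate 3.88 g; monopotassium phosphate 37.92 g; sucrose 8.44 g; soluble starch 72.28 g; riboflavin 3.68 mg; L-leucine 1.35 g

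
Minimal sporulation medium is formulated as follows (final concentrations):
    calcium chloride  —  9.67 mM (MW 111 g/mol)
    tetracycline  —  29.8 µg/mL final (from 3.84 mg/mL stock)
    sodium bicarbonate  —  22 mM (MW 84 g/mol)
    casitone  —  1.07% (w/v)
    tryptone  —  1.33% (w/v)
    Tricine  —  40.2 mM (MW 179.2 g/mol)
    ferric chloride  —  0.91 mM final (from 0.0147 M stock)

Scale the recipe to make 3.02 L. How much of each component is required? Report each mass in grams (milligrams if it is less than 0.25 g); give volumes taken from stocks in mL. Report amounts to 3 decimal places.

Scale factor relative to 1 L: 3.02.
calcium chloride: 9.67 mmol/L × 111 g/mol × 3.02 L ÷ 1000 = 3.242 g
tetracycline: C1V1 = C2V2 → 29.8 µg/mL × 3020 mL ÷ 3840 µg/mL = 23.436 mL
sodium bicarbonate: 22 mmol/L × 84 g/mol × 3.02 L ÷ 1000 = 5.581 g
casitone: 1.07% w/v = 10.7 g/L → 10.7 × 3.02 L = 32.314 g
tryptone: 1.33 g per 100 mL × 3020 mL ÷ 100 = 40.166 g
Tricine: 40.2 mmol/L × 179.2 g/mol × 3.02 L ÷ 1000 = 21.756 g
ferric chloride: dilute stock: 0.91 mM × 3020 mL ÷ 14.7 mM = 186.952 mL

calcium chloride 3.242 g; tetracycline 23.436 mL; sodium bicarbonate 5.581 g; casitone 32.314 g; tryptone 40.166 g; Tricine 21.756 g; ferric chloride 186.952 mL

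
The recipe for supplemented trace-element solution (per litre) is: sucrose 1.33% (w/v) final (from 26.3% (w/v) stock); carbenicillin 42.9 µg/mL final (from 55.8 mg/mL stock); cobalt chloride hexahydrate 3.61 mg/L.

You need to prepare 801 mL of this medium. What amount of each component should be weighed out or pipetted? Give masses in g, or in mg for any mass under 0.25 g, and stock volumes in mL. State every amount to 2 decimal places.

Working volume: 801 mL = 0.801 L.
sucrose: C1V1 = C2V2 → 1.33% ÷ 26.3% × 801 mL = 40.51 mL
carbenicillin: dilute stock: 42.9 µg/mL × 801 mL ÷ 55800 µg/mL = 0.62 mL
cobalt chloride hexahydrate: 3.61 mg/L × 0.801 L = 2.89 mg

sucrose 40.51 mL; carbenicillin 0.62 mL; cobalt chloride hexahydrate 2.89 mg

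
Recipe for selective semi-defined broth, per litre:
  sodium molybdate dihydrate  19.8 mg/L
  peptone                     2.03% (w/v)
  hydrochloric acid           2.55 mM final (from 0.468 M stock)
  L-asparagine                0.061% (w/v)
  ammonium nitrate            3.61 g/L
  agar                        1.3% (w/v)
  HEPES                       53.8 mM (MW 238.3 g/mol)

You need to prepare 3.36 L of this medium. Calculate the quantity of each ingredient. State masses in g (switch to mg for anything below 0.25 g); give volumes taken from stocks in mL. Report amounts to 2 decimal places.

Working volume: 3.36 L.
sodium molybdate dihydrate: 19.8 mg/L × 3.36 L = 66.53 mg
peptone: 2.03% w/v = 20.3 g/L → 20.3 × 3.36 L = 68.21 g
hydrochloric acid: dilute stock: 2.55 mM × 3360 mL ÷ 468 mM = 18.31 mL
L-asparagine: 0.061 g per 100 mL × 3360 mL ÷ 100 = 2.05 g
ammonium nitrate: 3.61 g/L × 3.36 L = 12.13 g
agar: 1.3 g per 100 mL × 3360 mL ÷ 100 = 43.68 g
HEPES: 53.8 mmol/L × 238.3 g/mol × 3.36 L ÷ 1000 = 43.08 g

sodium molybdate dihydrate 66.53 mg; peptone 68.21 g; hydrochloric acid 18.31 mL; L-asparagine 2.05 g; ammonium nitrate 12.13 g; agar 43.68 g; HEPES 43.08 g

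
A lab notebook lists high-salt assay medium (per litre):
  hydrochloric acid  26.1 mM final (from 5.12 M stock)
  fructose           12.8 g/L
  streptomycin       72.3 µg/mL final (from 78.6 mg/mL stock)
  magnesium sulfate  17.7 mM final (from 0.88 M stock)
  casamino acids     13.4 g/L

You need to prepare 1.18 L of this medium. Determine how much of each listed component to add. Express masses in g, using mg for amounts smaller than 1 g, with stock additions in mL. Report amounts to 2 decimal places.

Scale factor relative to 1 L: 1.18.
hydrochloric acid: dilute stock: 26.1 mM × 1180 mL ÷ 5120 mM = 6.02 mL
fructose: 12.8 g/L × 1.18 L = 15.10 g
streptomycin: dilute stock: 72.3 µg/mL × 1180 mL ÷ 78600 µg/mL = 1.09 mL
magnesium sulfate: V = C2·V2/C1 = 17.7 mM × 1180 mL ÷ 880 mM = 23.73 mL
casamino acids: 13.4 g/L × 1.18 L = 15.81 g

hydrochloric acid 6.02 mL; fructose 15.10 g; streptomycin 1.09 mL; magnesium sulfate 23.73 mL; casamino acids 15.81 g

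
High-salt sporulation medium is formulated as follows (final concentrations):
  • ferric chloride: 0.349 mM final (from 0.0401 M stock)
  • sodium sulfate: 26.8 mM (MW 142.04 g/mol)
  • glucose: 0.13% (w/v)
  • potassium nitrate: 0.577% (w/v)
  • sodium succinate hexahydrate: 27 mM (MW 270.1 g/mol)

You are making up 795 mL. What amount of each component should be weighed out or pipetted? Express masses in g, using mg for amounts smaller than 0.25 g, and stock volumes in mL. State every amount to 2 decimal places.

ferric chloride 6.92 mL; sodium sulfate 3.03 g; glucose 1.03 g; potassium nitrate 4.59 g; sodium succinate hexahydrate 5.80 g

Working volume: 795 mL = 0.795 L.
ferric chloride: dilute stock: 0.349 mM × 795 mL ÷ 40.1 mM = 6.92 mL
sodium sulfate: 26.8 mmol/L × 142.04 g/mol × 0.795 L ÷ 1000 = 3.03 g
glucose: 0.13 g per 100 mL × 795 mL ÷ 100 = 1.03 g
potassium nitrate: 0.577 g per 100 mL × 795 mL ÷ 100 = 4.59 g
sodium succinate hexahydrate: 27 mmol/L × 270.1 g/mol × 0.795 L ÷ 1000 = 5.80 g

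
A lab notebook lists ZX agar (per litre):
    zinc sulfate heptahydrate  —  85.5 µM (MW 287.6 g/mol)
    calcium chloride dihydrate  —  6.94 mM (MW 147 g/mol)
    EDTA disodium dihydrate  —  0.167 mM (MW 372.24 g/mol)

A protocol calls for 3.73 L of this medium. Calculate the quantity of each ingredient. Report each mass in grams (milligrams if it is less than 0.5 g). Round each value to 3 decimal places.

Working volume: 3.73 L.
zinc sulfate heptahydrate: 85.5 µmol/L × 287.6 g/mol × 3.73 L ÷ 1000 = 91.720 mg
calcium chloride dihydrate: 6.94 mmol/L × 147 g/mol × 3.73 L ÷ 1000 = 3.805 g
EDTA disodium dihydrate: 0.167 mmol/L × 372.24 mg/mmol × 3.73 L = 231.872 mg

zinc sulfate heptahydrate 91.720 mg; calcium chloride dihydrate 3.805 g; EDTA disodium dihydrate 231.872 mg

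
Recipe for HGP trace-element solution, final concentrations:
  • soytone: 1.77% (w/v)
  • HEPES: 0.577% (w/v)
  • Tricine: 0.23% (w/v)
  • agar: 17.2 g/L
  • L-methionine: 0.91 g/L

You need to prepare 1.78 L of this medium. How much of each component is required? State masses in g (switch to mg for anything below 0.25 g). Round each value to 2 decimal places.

soytone 31.51 g; HEPES 10.27 g; Tricine 4.09 g; agar 30.62 g; L-methionine 1.62 g

Working volume: 1.78 L.
soytone: 1.77 g per 100 mL × 1780 mL ÷ 100 = 31.51 g
HEPES: 0.577% w/v = 5.77 g/L → 5.77 × 1.78 L = 10.27 g
Tricine: 0.23% w/v = 2.3 g/L → 2.3 × 1.78 L = 4.09 g
agar: 17.2 g/L × 1.78 L = 30.62 g
L-methionine: 0.91 g/L × 1.78 L = 1.62 g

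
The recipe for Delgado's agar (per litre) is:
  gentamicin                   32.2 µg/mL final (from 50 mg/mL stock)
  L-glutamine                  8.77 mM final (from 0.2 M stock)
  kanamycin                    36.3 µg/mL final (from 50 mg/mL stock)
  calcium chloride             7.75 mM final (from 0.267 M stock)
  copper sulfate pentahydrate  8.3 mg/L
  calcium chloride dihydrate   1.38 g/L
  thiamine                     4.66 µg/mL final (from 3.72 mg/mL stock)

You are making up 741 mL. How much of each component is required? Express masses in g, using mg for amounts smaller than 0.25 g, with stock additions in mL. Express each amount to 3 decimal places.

Scale factor relative to 1 L: 0.741.
gentamicin: dilute stock: 32.2 µg/mL × 741 mL ÷ 50000 µg/mL = 0.477 mL
L-glutamine: dilute stock: 8.77 mM × 741 mL ÷ 200 mM = 32.493 mL
kanamycin: dilute stock: 36.3 µg/mL × 741 mL ÷ 50000 µg/mL = 0.538 mL
calcium chloride: V = C2·V2/C1 = 7.75 mM × 741 mL ÷ 267 mM = 21.508 mL
copper sulfate pentahydrate: 8.3 mg/L × 0.741 L = 6.150 mg
calcium chloride dihydrate: 1.38 g/L × 0.741 L = 1.023 g
thiamine: dilute stock: 4.66 µg/mL × 741 mL ÷ 3720 µg/mL = 0.928 mL

gentamicin 0.477 mL; L-glutamine 32.493 mL; kanamycin 0.538 mL; calcium chloride 21.508 mL; copper sulfate pentahydrate 6.150 mg; calcium chloride dihydrate 1.023 g; thiamine 0.928 mL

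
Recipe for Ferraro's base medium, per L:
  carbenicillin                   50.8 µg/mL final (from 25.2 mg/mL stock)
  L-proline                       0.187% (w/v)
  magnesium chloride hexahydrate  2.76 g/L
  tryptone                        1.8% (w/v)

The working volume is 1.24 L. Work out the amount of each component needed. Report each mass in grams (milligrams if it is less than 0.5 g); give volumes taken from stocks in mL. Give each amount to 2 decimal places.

carbenicillin 2.50 mL; L-proline 2.32 g; magnesium chloride hexahydrate 3.42 g; tryptone 22.32 g

Working volume: 1.24 L.
carbenicillin: V = C2·V2/C1 = 50.8 µg/mL × 1240 mL ÷ 25200 µg/mL = 2.50 mL
L-proline: 0.187 g per 100 mL × 1240 mL ÷ 100 = 2.32 g
magnesium chloride hexahydrate: 2.76 g/L × 1.24 L = 3.42 g
tryptone: 1.8% w/v = 18 g/L → 18 × 1.24 L = 22.32 g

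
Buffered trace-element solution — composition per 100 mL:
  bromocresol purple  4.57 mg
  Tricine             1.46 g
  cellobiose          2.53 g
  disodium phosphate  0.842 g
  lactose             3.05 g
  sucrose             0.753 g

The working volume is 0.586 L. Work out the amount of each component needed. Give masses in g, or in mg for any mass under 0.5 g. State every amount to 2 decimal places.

Ratio of target to recipe volume: 586 / 100 = 5.86.
bromocresol purple: 4.57 mg × (586 mL / 100 mL) = 26.78 mg
Tricine: 1.46 g × (586 mL / 100 mL) = 8.56 g
cellobiose: 2.53 g × (586 mL / 100 mL) = 14.83 g
disodium phosphate: 0.842 g × (586 mL / 100 mL) = 4.93 g
lactose: 3.05 g × (586 mL / 100 mL) = 17.87 g
sucrose: 0.753 g × (586 mL / 100 mL) = 4.41 g

bromocresol purple 26.78 mg; Tricine 8.56 g; cellobiose 14.83 g; disodium phosphate 4.93 g; lactose 17.87 g; sucrose 4.41 g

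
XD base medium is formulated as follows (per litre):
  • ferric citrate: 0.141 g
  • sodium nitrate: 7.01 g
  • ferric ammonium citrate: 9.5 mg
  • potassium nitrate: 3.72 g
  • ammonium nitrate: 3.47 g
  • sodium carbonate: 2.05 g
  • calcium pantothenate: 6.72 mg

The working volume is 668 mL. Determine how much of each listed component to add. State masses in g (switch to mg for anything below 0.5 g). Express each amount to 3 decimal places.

Scale factor = 668 mL / 1000 mL = 0.668.
ferric citrate: 0.141 g × (668 mL / 1000 mL) = 0.094188 g = 94.188 mg
sodium nitrate: 7.01 g × (668 mL / 1000 mL) = 4.683 g
ferric ammonium citrate: 9.5 mg × (668 mL / 1000 mL) = 6.346 mg
potassium nitrate: 3.72 g × (668 mL / 1000 mL) = 2.485 g
ammonium nitrate: 3.47 g × (668 mL / 1000 mL) = 2.318 g
sodium carbonate: 2.05 g × (668 mL / 1000 mL) = 1.369 g
calcium pantothenate: 6.72 mg × (668 mL / 1000 mL) = 4.489 mg

ferric citrate 94.188 mg; sodium nitrate 4.683 g; ferric ammonium citrate 6.346 mg; potassium nitrate 2.485 g; ammonium nitrate 2.318 g; sodium carbonate 1.369 g; calcium pantothenate 4.489 mg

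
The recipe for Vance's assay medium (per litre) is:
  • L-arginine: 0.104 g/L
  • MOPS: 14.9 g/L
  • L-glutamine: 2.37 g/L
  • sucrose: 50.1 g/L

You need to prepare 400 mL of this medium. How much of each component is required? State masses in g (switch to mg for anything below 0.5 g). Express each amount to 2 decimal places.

Scale factor relative to 1 L: 0.4.
L-arginine: 0.104 g/L × 0.4 L = 0.0416 g = 41.60 mg
MOPS: 14.9 g/L × 0.4 L = 5.96 g
L-glutamine: 2.37 g/L × 0.4 L = 0.95 g
sucrose: 50.1 g/L × 0.4 L = 20.04 g

L-arginine 41.60 mg; MOPS 5.96 g; L-glutamine 0.95 g; sucrose 20.04 g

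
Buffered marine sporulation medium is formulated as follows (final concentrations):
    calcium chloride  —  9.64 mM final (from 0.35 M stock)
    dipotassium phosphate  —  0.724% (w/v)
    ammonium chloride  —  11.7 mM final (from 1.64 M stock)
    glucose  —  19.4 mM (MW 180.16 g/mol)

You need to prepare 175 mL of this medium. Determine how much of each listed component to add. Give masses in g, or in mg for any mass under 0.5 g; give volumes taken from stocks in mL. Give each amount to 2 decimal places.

Working volume: 175 mL = 0.175 L.
calcium chloride: dilute stock: 9.64 mM × 175 mL ÷ 350 mM = 4.82 mL
dipotassium phosphate: 0.724 g per 100 mL × 175 mL ÷ 100 = 1.27 g
ammonium chloride: V = C2·V2/C1 = 11.7 mM × 175 mL ÷ 1640 mM = 1.25 mL
glucose: 19.4 mmol/L × 180.16 g/mol × 0.175 L ÷ 1000 = 0.61 g

calcium chloride 4.82 mL; dipotassium phosphate 1.27 g; ammonium chloride 1.25 mL; glucose 0.61 g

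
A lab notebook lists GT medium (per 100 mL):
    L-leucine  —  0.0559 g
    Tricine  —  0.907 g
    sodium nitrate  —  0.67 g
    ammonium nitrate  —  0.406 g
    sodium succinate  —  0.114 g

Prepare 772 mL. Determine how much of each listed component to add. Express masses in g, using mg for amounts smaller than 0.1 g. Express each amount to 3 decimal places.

Ratio of target to recipe volume: 772 / 100 = 7.72.
L-leucine: 0.0559 g × (772 mL / 100 mL) = 0.432 g
Tricine: 0.907 g × (772 mL / 100 mL) = 7.002 g
sodium nitrate: 0.67 g × (772 mL / 100 mL) = 5.172 g
ammonium nitrate: 0.406 g × (772 mL / 100 mL) = 3.134 g
sodium succinate: 0.114 g × (772 mL / 100 mL) = 0.880 g

L-leucine 0.432 g; Tricine 7.002 g; sodium nitrate 5.172 g; ammonium nitrate 3.134 g; sodium succinate 0.880 g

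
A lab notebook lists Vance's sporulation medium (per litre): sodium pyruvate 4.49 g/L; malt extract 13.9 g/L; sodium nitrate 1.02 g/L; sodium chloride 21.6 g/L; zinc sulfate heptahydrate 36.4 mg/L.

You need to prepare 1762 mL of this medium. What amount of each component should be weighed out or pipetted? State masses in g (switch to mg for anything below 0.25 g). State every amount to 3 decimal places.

Target volume = 1762 mL = 1.762 L.
sodium pyruvate: 4.49 g/L × 1.762 L = 7.911 g
malt extract: 13.9 g/L × 1.762 L = 24.492 g
sodium nitrate: 1.02 g/L × 1.762 L = 1.797 g
sodium chloride: 21.6 g/L × 1.762 L = 38.059 g
zinc sulfate heptahydrate: 36.4 mg/L × 1.762 L = 64.137 mg

sodium pyruvate 7.911 g; malt extract 24.492 g; sodium nitrate 1.797 g; sodium chloride 38.059 g; zinc sulfate heptahydrate 64.137 mg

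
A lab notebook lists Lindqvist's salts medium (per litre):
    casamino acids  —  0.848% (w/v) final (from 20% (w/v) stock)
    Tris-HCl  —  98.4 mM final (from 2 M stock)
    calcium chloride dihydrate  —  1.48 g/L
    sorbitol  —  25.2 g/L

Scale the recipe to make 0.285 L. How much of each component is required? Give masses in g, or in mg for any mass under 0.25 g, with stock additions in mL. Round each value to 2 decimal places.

casamino acids 12.08 mL; Tris-HCl 14.02 mL; calcium chloride dihydrate 0.42 g; sorbitol 7.18 g

Working volume: 0.285 L.
casamino acids: dilute stock: 0.848% ÷ 20% × 285 mL = 12.08 mL
Tris-HCl: V = C2·V2/C1 = 98.4 mM × 285 mL ÷ 2000 mM = 14.02 mL
calcium chloride dihydrate: 1.48 g/L × 0.285 L = 0.42 g
sorbitol: 25.2 g/L × 0.285 L = 7.18 g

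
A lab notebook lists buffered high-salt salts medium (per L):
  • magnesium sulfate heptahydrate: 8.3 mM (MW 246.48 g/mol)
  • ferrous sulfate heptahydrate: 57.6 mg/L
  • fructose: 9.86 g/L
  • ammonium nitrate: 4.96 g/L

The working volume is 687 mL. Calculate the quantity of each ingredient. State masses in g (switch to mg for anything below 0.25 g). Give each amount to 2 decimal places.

magnesium sulfate heptahydrate 1.41 g; ferrous sulfate heptahydrate 39.57 mg; fructose 6.77 g; ammonium nitrate 3.41 g

Working volume: 687 mL = 0.687 L.
magnesium sulfate heptahydrate: 8.3 mmol/L × 246.48 g/mol × 0.687 L ÷ 1000 = 1.41 g
ferrous sulfate heptahydrate: 57.6 mg/L × 0.687 L = 39.57 mg
fructose: 9.86 g/L × 0.687 L = 6.77 g
ammonium nitrate: 4.96 g/L × 0.687 L = 3.41 g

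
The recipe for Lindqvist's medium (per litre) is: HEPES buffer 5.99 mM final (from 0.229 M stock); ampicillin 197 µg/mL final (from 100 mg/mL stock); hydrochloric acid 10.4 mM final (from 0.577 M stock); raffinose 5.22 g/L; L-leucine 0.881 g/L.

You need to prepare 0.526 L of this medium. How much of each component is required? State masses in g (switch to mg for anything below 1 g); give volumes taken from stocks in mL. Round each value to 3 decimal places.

Working volume: 0.526 L.
HEPES buffer: V = C2·V2/C1 = 5.99 mM × 526 mL ÷ 229 mM = 13.759 mL
ampicillin: C1V1 = C2V2 → 197 µg/mL × 526 mL ÷ 100000 µg/mL = 1.036 mL
hydrochloric acid: C1V1 = C2V2 → 10.4 mM × 526 mL ÷ 577 mM = 9.481 mL
raffinose: 5.22 g/L × 0.526 L = 2.746 g
L-leucine: 0.881 g/L × 0.526 L = 0.463406 g = 463.406 mg

HEPES buffer 13.759 mL; ampicillin 1.036 mL; hydrochloric acid 9.481 mL; raffinose 2.746 g; L-leucine 463.406 mg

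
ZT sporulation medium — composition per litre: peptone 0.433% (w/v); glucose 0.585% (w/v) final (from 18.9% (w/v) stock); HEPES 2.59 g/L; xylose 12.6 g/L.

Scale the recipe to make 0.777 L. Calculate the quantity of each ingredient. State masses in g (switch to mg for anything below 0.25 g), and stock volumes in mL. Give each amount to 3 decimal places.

Scale factor relative to 1 L: 0.777.
peptone: 0.433 g per 100 mL × 777 mL ÷ 100 = 3.364 g
glucose: dilute stock: 0.585% ÷ 18.9% × 777 mL = 24.050 mL
HEPES: 2.59 g/L × 0.777 L = 2.012 g
xylose: 12.6 g/L × 0.777 L = 9.790 g

peptone 3.364 g; glucose 24.050 mL; HEPES 2.012 g; xylose 9.790 g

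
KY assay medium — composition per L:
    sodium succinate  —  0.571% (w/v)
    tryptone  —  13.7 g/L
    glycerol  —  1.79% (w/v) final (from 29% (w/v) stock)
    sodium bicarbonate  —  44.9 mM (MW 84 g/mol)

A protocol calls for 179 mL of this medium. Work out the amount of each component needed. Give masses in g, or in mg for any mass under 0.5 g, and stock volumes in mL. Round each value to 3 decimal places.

sodium succinate 1.022 g; tryptone 2.452 g; glycerol 11.049 mL; sodium bicarbonate 0.675 g

Target volume = 179 mL = 0.179 L.
sodium succinate: 0.571 g per 100 mL × 179 mL ÷ 100 = 1.022 g
tryptone: 13.7 g/L × 0.179 L = 2.452 g
glycerol: C1V1 = C2V2 → 1.79% ÷ 29% × 179 mL = 11.049 mL
sodium bicarbonate: 44.9 mmol/L × 84 g/mol × 0.179 L ÷ 1000 = 0.675 g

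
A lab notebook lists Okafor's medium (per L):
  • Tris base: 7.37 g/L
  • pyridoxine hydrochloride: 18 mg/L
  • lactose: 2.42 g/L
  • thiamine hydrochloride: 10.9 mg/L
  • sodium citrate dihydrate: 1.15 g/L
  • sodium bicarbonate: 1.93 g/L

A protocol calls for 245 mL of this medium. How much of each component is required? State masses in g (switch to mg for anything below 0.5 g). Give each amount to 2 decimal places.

Tris base 1.81 g; pyridoxine hydrochloride 4.41 mg; lactose 0.59 g; thiamine hydrochloride 2.67 mg; sodium citrate dihydrate 281.75 mg; sodium bicarbonate 472.85 mg

Target volume = 245 mL = 0.245 L.
Tris base: 7.37 g/L × 0.245 L = 1.81 g
pyridoxine hydrochloride: 18 mg/L × 0.245 L = 4.41 mg
lactose: 2.42 g/L × 0.245 L = 0.59 g
thiamine hydrochloride: 10.9 mg/L × 0.245 L = 2.67 mg
sodium citrate dihydrate: 1.15 g/L × 0.245 L = 0.28175 g = 281.75 mg
sodium bicarbonate: 1.93 g/L × 0.245 L = 0.47285 g = 472.85 mg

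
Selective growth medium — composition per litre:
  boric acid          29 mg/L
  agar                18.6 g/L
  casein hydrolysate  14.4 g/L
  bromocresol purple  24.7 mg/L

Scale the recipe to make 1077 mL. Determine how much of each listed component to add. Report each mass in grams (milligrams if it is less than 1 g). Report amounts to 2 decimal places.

boric acid 31.23 mg; agar 20.03 g; casein hydrolysate 15.51 g; bromocresol purple 26.60 mg

Scale factor relative to 1 L: 1.077.
boric acid: 29 mg/L × 1.077 L = 31.23 mg
agar: 18.6 g/L × 1.077 L = 20.03 g
casein hydrolysate: 14.4 g/L × 1.077 L = 15.51 g
bromocresol purple: 24.7 mg/L × 1.077 L = 26.60 mg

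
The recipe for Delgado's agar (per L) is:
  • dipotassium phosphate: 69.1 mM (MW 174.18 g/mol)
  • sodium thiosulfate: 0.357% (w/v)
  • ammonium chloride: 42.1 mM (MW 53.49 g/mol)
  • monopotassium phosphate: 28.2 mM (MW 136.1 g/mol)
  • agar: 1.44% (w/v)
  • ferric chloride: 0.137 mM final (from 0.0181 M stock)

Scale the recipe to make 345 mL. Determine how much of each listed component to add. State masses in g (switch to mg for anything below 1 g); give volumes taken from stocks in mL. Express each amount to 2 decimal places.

Target volume = 345 mL = 0.345 L.
dipotassium phosphate: 69.1 mmol/L × 174.18 g/mol × 0.345 L ÷ 1000 = 4.15 g
sodium thiosulfate: 0.357% w/v = 3.57 g/L → 3.57 × 0.345 L = 1.23 g
ammonium chloride: 42.1 mmol/L × 53.49 mg/mmol × 0.345 L = 776.92 mg
monopotassium phosphate: 28.2 mmol/L × 136.1 g/mol × 0.345 L ÷ 1000 = 1.32 g
agar: 1.44 g per 100 mL × 345 mL ÷ 100 = 4.97 g
ferric chloride: V = C2·V2/C1 = 0.137 mM × 345 mL ÷ 18.1 mM = 2.61 mL

dipotassium phosphate 4.15 g; sodium thiosulfate 1.23 g; ammonium chloride 776.92 mg; monopotassium phosphate 1.32 g; agar 4.97 g; ferric chloride 2.61 mL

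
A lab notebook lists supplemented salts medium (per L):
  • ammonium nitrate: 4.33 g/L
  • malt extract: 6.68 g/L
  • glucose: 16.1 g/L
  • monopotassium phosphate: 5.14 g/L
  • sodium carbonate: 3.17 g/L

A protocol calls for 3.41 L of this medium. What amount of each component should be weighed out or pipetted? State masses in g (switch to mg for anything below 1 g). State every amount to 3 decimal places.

Scale factor relative to 1 L: 3.41.
ammonium nitrate: 4.33 g/L × 3.41 L = 14.765 g
malt extract: 6.68 g/L × 3.41 L = 22.779 g
glucose: 16.1 g/L × 3.41 L = 54.901 g
monopotassium phosphate: 5.14 g/L × 3.41 L = 17.527 g
sodium carbonate: 3.17 g/L × 3.41 L = 10.810 g

ammonium nitrate 14.765 g; malt extract 22.779 g; glucose 54.901 g; monopotassium phosphate 17.527 g; sodium carbonate 10.810 g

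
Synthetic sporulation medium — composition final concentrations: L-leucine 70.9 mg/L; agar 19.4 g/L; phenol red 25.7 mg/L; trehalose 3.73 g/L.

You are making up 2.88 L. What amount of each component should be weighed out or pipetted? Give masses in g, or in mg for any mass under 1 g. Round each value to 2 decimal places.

L-leucine 204.19 mg; agar 55.87 g; phenol red 74.02 mg; trehalose 10.74 g

Scale factor relative to 1 L: 2.88.
L-leucine: 70.9 mg/L × 2.88 L = 204.19 mg
agar: 19.4 g/L × 2.88 L = 55.87 g
phenol red: 25.7 mg/L × 2.88 L = 74.02 mg
trehalose: 3.73 g/L × 2.88 L = 10.74 g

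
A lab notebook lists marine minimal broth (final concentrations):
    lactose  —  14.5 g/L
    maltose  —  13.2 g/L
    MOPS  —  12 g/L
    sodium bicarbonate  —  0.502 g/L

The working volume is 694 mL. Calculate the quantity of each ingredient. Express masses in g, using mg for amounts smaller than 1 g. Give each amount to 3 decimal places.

lactose 10.063 g; maltose 9.161 g; MOPS 8.328 g; sodium bicarbonate 348.388 mg

Target volume = 694 mL = 0.694 L.
lactose: 14.5 g/L × 0.694 L = 10.063 g
maltose: 13.2 g/L × 0.694 L = 9.161 g
MOPS: 12 g/L × 0.694 L = 8.328 g
sodium bicarbonate: 0.502 g/L × 0.694 L = 0.348388 g = 348.388 mg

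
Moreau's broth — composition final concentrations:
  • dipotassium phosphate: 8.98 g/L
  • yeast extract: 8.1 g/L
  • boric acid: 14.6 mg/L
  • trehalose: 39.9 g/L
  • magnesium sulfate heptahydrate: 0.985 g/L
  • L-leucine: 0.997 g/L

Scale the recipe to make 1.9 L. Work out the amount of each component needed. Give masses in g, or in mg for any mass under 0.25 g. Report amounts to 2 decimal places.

Working volume: 1.9 L.
dipotassium phosphate: 8.98 g/L × 1.9 L = 17.06 g
yeast extract: 8.1 g/L × 1.9 L = 15.39 g
boric acid: 14.6 mg/L × 1.9 L = 27.74 mg
trehalose: 39.9 g/L × 1.9 L = 75.81 g
magnesium sulfate heptahydrate: 0.985 g/L × 1.9 L = 1.87 g
L-leucine: 0.997 g/L × 1.9 L = 1.89 g

dipotassium phosphate 17.06 g; yeast extract 15.39 g; boric acid 27.74 mg; trehalose 75.81 g; magnesium sulfate heptahydrate 1.87 g; L-leucine 1.89 g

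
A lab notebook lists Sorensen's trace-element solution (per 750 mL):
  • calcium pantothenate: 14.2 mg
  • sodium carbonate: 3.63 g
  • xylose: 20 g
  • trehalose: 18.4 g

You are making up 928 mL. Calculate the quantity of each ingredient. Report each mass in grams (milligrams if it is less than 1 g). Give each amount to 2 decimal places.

Scale factor = 928 mL / 750 mL = 1.23733.
calcium pantothenate: 14.2 mg × (928 mL / 750 mL) = 17.57 mg
sodium carbonate: 3.63 g × (928 mL / 750 mL) = 4.49 g
xylose: 20 g × (928 mL / 750 mL) = 24.75 g
trehalose: 18.4 g × (928 mL / 750 mL) = 22.77 g

calcium pantothenate 17.57 mg; sodium carbonate 4.49 g; xylose 24.75 g; trehalose 22.77 g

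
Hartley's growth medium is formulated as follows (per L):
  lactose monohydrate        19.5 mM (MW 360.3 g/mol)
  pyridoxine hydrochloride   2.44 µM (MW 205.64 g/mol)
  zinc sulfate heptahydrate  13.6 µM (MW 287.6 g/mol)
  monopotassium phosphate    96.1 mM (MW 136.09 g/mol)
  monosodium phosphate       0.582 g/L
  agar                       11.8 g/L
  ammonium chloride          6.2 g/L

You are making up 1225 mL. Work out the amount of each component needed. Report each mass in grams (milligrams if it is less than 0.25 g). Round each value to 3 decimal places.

Scale factor relative to 1 L: 1.225.
lactose monohydrate: 19.5 mmol/L × 360.3 g/mol × 1.225 L ÷ 1000 = 8.607 g
pyridoxine hydrochloride: 2.44 µmol/L × 205.64 g/mol × 1.225 L ÷ 1000 = 0.615 mg
zinc sulfate heptahydrate: 13.6 µmol/L × 287.6 g/mol × 1.225 L ÷ 1000 = 4.791 mg
monopotassium phosphate: 96.1 mmol/L × 136.09 g/mol × 1.225 L ÷ 1000 = 16.021 g
monosodium phosphate: 0.582 g/L × 1.225 L = 0.713 g
agar: 11.8 g/L × 1.225 L = 14.455 g
ammonium chloride: 6.2 g/L × 1.225 L = 7.595 g

lactose monohydrate 8.607 g; pyridoxine hydrochloride 0.615 mg; zinc sulfate heptahydrate 4.791 mg; monopotassium phosphate 16.021 g; monosodium phosphate 0.713 g; agar 14.455 g; ammonium chloride 7.595 g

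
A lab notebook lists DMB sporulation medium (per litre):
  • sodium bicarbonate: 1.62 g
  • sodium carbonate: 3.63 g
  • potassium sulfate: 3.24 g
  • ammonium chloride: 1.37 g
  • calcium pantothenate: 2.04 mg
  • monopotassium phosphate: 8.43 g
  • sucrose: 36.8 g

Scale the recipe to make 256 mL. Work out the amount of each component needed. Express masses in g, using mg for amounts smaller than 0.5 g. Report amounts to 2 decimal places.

Scale factor = 256 mL / 1000 mL = 0.256.
sodium bicarbonate: 1.62 g × (256 mL / 1000 mL) = 0.41472 g = 414.72 mg
sodium carbonate: 3.63 g × (256 mL / 1000 mL) = 0.93 g
potassium sulfate: 3.24 g × (256 mL / 1000 mL) = 0.83 g
ammonium chloride: 1.37 g × (256 mL / 1000 mL) = 0.35072 g = 350.72 mg
calcium pantothenate: 2.04 mg × (256 mL / 1000 mL) = 0.52 mg
monopotassium phosphate: 8.43 g × (256 mL / 1000 mL) = 2.16 g
sucrose: 36.8 g × (256 mL / 1000 mL) = 9.42 g

sodium bicarbonate 414.72 mg; sodium carbonate 0.93 g; potassium sulfate 0.83 g; ammonium chloride 350.72 mg; calcium pantothenate 0.52 mg; monopotassium phosphate 2.16 g; sucrose 9.42 g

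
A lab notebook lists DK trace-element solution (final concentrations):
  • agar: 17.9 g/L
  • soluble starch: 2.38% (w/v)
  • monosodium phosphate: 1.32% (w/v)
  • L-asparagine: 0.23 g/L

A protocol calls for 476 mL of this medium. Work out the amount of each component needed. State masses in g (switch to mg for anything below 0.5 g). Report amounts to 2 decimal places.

Working volume: 476 mL = 0.476 L.
agar: 17.9 g/L × 0.476 L = 8.52 g
soluble starch: 2.38% w/v = 23.8 g/L → 23.8 × 0.476 L = 11.33 g
monosodium phosphate: 1.32 g per 100 mL × 476 mL ÷ 100 = 6.28 g
L-asparagine: 0.23 g/L × 0.476 L = 0.10948 g = 109.48 mg

agar 8.52 g; soluble starch 11.33 g; monosodium phosphate 6.28 g; L-asparagine 109.48 mg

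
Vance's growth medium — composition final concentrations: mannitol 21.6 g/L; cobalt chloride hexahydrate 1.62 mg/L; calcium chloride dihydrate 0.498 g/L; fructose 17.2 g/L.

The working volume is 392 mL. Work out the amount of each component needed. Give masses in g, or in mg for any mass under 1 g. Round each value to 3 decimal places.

Target volume = 392 mL = 0.392 L.
mannitol: 21.6 g/L × 0.392 L = 8.467 g
cobalt chloride hexahydrate: 1.62 mg/L × 0.392 L = 0.635 mg
calcium chloride dihydrate: 0.498 g/L × 0.392 L = 0.195216 g = 195.216 mg
fructose: 17.2 g/L × 0.392 L = 6.742 g

mannitol 8.467 g; cobalt chloride hexahydrate 0.635 mg; calcium chloride dihydrate 195.216 mg; fructose 6.742 g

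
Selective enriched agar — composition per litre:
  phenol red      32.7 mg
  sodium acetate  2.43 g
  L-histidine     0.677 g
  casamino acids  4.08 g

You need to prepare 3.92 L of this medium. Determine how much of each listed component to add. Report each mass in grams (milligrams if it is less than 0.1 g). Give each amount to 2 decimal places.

Ratio of target to recipe volume: 3920 / 1000 = 3.92.
phenol red: 32.7 mg × (3920 mL / 1000 mL) = 128.184 mg = 0.13 g
sodium acetate: 2.43 g × (3920 mL / 1000 mL) = 9.53 g
L-histidine: 0.677 g × (3920 mL / 1000 mL) = 2.65 g
casamino acids: 4.08 g × (3920 mL / 1000 mL) = 15.99 g

phenol red 0.13 g; sodium acetate 9.53 g; L-histidine 2.65 g; casamino acids 15.99 g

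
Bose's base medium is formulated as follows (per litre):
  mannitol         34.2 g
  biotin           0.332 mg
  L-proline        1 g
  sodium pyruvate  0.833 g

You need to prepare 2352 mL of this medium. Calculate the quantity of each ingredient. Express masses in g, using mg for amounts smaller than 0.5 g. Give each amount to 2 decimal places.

Ratio of target to recipe volume: 2352 / 1000 = 2.352.
mannitol: 34.2 g × (2352 mL / 1000 mL) = 80.44 g
biotin: 0.332 mg × (2352 mL / 1000 mL) = 0.78 mg
L-proline: 1 g × (2352 mL / 1000 mL) = 2.35 g
sodium pyruvate: 0.833 g × (2352 mL / 1000 mL) = 1.96 g

mannitol 80.44 g; biotin 0.78 mg; L-proline 2.35 g; sodium pyruvate 1.96 g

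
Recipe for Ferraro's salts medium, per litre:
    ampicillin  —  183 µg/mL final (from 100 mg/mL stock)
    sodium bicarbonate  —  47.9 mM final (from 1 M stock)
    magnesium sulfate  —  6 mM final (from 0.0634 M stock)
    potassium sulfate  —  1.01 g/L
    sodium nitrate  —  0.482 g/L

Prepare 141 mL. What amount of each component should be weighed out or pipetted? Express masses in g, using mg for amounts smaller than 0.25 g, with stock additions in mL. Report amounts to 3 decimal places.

Target volume = 141 mL = 0.141 L.
ampicillin: C1V1 = C2V2 → 183 µg/mL × 141 mL ÷ 100000 µg/mL = 0.258 mL
sodium bicarbonate: dilute stock: 47.9 mM × 141 mL ÷ 1000 mM = 6.754 mL
magnesium sulfate: V = C2·V2/C1 = 6 mM × 141 mL ÷ 63.4 mM = 13.344 mL
potassium sulfate: 1.01 g/L × 0.141 L = 0.14241 g = 142.410 mg
sodium nitrate: 0.482 g/L × 0.141 L = 0.067962 g = 67.962 mg

ampicillin 0.258 mL; sodium bicarbonate 6.754 mL; magnesium sulfate 13.344 mL; potassium sulfate 142.410 mg; sodium nitrate 67.962 mg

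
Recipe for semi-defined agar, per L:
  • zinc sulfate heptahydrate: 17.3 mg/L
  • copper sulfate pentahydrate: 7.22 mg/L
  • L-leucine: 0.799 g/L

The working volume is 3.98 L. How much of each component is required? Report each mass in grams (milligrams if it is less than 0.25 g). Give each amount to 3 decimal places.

zinc sulfate heptahydrate 68.854 mg; copper sulfate pentahydrate 28.736 mg; L-leucine 3.180 g

Scale factor relative to 1 L: 3.98.
zinc sulfate heptahydrate: 17.3 mg/L × 3.98 L = 68.854 mg
copper sulfate pentahydrate: 7.22 mg/L × 3.98 L = 28.736 mg
L-leucine: 0.799 g/L × 3.98 L = 3.180 g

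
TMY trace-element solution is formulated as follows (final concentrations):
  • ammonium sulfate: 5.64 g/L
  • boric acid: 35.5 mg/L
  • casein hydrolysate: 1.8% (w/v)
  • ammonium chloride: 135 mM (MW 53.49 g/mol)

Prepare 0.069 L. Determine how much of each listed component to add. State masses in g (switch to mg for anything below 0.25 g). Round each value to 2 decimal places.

ammonium sulfate 0.39 g; boric acid 2.45 mg; casein hydrolysate 1.24 g; ammonium chloride 0.50 g

Scale factor relative to 1 L: 0.069.
ammonium sulfate: 5.64 g/L × 0.069 L = 0.39 g
boric acid: 35.5 mg/L × 0.069 L = 2.45 mg
casein hydrolysate: 1.8% w/v = 18 g/L → 18 × 0.069 L = 1.24 g
ammonium chloride: 135 mmol/L × 53.49 g/mol × 0.069 L ÷ 1000 = 0.50 g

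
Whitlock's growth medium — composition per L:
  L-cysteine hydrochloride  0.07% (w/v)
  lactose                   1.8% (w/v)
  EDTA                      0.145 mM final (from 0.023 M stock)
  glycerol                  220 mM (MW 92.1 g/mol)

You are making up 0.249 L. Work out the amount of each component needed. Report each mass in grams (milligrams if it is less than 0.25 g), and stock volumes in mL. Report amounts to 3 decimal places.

Scale factor relative to 1 L: 0.249.
L-cysteine hydrochloride: 0.07% w/v = 0.7 g/L → 0.7 × 0.249 L = 0.1743 g = 174.300 mg
lactose: 1.8 g per 100 mL × 249 mL ÷ 100 = 4.482 g
EDTA: C1V1 = C2V2 → 0.145 mM × 249 mL ÷ 23 mM = 1.570 mL
glycerol: 220 mmol/L × 92.1 g/mol × 0.249 L ÷ 1000 = 5.045 g

L-cysteine hydrochloride 174.300 mg; lactose 4.482 g; EDTA 1.570 mL; glycerol 5.045 g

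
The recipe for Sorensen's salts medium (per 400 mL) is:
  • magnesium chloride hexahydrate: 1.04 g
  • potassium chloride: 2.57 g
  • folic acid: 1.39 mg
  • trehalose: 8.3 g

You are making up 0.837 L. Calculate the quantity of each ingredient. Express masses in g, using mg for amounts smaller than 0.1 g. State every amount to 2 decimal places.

Scale factor = 837 mL / 400 mL = 2.0925.
magnesium chloride hexahydrate: 1.04 g × (837 mL / 400 mL) = 2.18 g
potassium chloride: 2.57 g × (837 mL / 400 mL) = 5.38 g
folic acid: 1.39 mg × (837 mL / 400 mL) = 2.91 mg
trehalose: 8.3 g × (837 mL / 400 mL) = 17.37 g

magnesium chloride hexahydrate 2.18 g; potassium chloride 5.38 g; folic acid 2.91 mg; trehalose 17.37 g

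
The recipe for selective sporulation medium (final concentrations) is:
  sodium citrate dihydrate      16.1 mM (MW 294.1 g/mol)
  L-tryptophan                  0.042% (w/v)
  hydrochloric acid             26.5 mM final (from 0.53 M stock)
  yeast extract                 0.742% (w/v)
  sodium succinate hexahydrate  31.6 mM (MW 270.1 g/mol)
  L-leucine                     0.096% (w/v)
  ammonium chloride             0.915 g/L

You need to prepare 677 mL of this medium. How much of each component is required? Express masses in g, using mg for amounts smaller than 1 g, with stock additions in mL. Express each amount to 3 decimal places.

Target volume = 677 mL = 0.677 L.
sodium citrate dihydrate: 16.1 mmol/L × 294.1 g/mol × 0.677 L ÷ 1000 = 3.206 g
L-tryptophan: 0.042% w/v = 0.42 g/L → 0.42 × 0.677 L = 0.28434 g = 284.340 mg
hydrochloric acid: C1V1 = C2V2 → 26.5 mM × 677 mL ÷ 530 mM = 33.850 mL
yeast extract: 0.742 g per 100 mL × 677 mL ÷ 100 = 5.023 g
sodium succinate hexahydrate: 31.6 mmol/L × 270.1 g/mol × 0.677 L ÷ 1000 = 5.778 g
L-leucine: 0.096 g per 100 mL × 677 mL ÷ 100 = 0.64992 g = 649.920 mg
ammonium chloride: 0.915 g/L × 0.677 L = 0.619455 g = 619.455 mg

sodium citrate dihydrate 3.206 g; L-tryptophan 284.340 mg; hydrochloric acid 33.850 mL; yeast extract 5.023 g; sodium succinate hexahydrate 5.778 g; L-leucine 649.920 mg; ammonium chloride 619.455 mg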